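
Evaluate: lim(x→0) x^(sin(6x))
This is an exponential indeterminate form.

For exponential indeterminate forms, take the natural log:
  Let L = lim(x→0) x^(sin(6x))
  Then ln(L) = lim(x→0) [exponent × ln(base)]
  Evaluate using L'Hôpital or standard limits, then exponentiate.
  L = 1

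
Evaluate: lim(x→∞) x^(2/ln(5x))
This is an exponential indeterminate form.

For exponential indeterminate forms, take the natural log:
  Let L = lim(x→∞) x^(2/ln(5x))
  Then ln(L) = lim(x→∞) [exponent × ln(base)]
  Evaluate using L'Hôpital or standard limits, then exponentiate.
  L = e²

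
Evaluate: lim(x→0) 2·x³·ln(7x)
This is a 0·∞ indeterminate form.

Rewrite 0·∞ as a quotient (0/0 or ∞/∞ form), then apply L'Hôpital's rule:
  lim(x→0) 2·x³·ln(7x) = 0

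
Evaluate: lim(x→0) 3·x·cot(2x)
This is a 0·∞ indeterminate form.

Rewrite 0·∞ as a quotient (0/0 or ∞/∞ form), then apply L'Hôpital's rule:
  lim(x→0) 3·x·cot(2x) = 3/2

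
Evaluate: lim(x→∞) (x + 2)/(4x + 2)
This is an ∞/∞ indeterminate form.

Apply L'Hôpital's rule: differentiate numerator and denominator separately.
  f(x) = x + 2   ⇒   f'(x) = 1
  g(x) = 4·x + 2   ⇒   g'(x) = 4
  lim(x→∞) f'(x)/g'(x) = lim(x→∞) (1)/(4)
  = 1/4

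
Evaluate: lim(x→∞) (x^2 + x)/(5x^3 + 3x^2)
This is an ∞/∞ indeterminate form.

Apply L'Hôpital's rule: differentiate numerator and denominator separately.
  f(x) = x^2 + x   ⇒   f'(x) = 2·x + 1
  g(x) = 5·x^3 + 3·x^2   ⇒   g'(x) = 15·x^2 + 6·x
  lim(x→∞) f'(x)/g'(x) = lim(x→∞) (2·x + 1)/(15·x^2 + 6·x)
  = 0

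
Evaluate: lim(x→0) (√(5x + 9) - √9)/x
This is a standard limit.

Factor or rationalize the expression:
  lim(x→0) (√(5x + 9) - √9)/x = 5/6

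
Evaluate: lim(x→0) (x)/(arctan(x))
This is a 0/0 indeterminate form.

Apply L'Hôpital's rule: differentiate numerator and denominator separately.
  f(x) = x   ⇒   f'(x) = 1
  g(x) = atan(x)   ⇒   g'(x) = 1/(x^2 + 1)
  lim(x→0) f'(x)/g'(x) = lim(x→0) (1)/(1/(x^2 + 1))
  = 1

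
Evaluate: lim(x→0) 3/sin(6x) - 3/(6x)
This is an ∞-∞ indeterminate form.

Combine fractions or rationalize to convert ∞-∞ to 0/0 form:
  lim(x→0) 3/sin(6x) - 3/(6x) = 0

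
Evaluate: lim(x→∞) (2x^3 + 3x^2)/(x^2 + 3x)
This is an ∞/∞ indeterminate form.

Apply L'Hôpital's rule: differentiate numerator and denominator separately.
  f(x) = 2·x^3 + 3·x^2   ⇒   f'(x) = 6·x^2 + 6·x
  g(x) = x^2 + 3·x   ⇒   g'(x) = 2·x + 3
  lim(x→∞) f'(x)/g'(x) = lim(x→∞) (6·x^2 + 6·x)/(2·x + 3)
  = ∞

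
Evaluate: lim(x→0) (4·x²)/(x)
This is a 0/0 indeterminate form.

Apply L'Hôpital's rule: differentiate numerator and denominator separately.
  f(x) = 4·x^2   ⇒   f'(x) = 8·x
  g(x) = x   ⇒   g'(x) = 1
  lim(x→0) f'(x)/g'(x) = lim(x→0) (8·x)/(1)
  = 0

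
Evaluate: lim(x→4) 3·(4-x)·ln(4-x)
This is a 0·∞ indeterminate form.

Rewrite 0·∞ as a quotient (0/0 or ∞/∞ form), then apply L'Hôpital's rule:
  lim(x→4) 3·(4-x)·ln(4-x) = 0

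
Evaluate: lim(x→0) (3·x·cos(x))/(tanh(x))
This is a 0/0 indeterminate form.

Apply L'Hôpital's rule: differentiate numerator and denominator separately.
  f(x) = 3·x·cos(x)   ⇒   f'(x) = -3·x·sin(x) + 3·cos(x)
  g(x) = tanh(x)   ⇒   g'(x) = 1 - tanh(x)^2
  lim(x→0) f'(x)/g'(x) = lim(x→0) (-3·x·sin(x) + 3·cos(x))/(1 - tanh(x)^2)
  = 3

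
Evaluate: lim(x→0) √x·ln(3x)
This is a 0·∞ indeterminate form.

Rewrite 0·∞ as a quotient (0/0 or ∞/∞ form), then apply L'Hôpital's rule:
  lim(x→0) √x·ln(3x) = 0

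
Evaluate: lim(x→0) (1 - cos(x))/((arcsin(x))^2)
This is a 0/0 indeterminate form.

Apply L'Hôpital's rule: differentiate numerator and denominator separately.
  f(x) = 1 - cos(x)   ⇒   f'(x) = sin(x)
  g(x) = asin(x)^2   ⇒   g'(x) = 2·asin(x)/sqrt(1 - x^2)
  lim(x→0) f'(x)/g'(x) = lim(x→0) (sin(x))/(2·asin(x)/sqrt(1 - x^2))
  = 1/2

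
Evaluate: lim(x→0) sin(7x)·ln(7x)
This is a 0·∞ indeterminate form.

Rewrite 0·∞ as a quotient (0/0 or ∞/∞ form), then apply L'Hôpital's rule:
  lim(x→0) sin(7x)·ln(7x) = 0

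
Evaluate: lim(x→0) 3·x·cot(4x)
This is a 0·∞ indeterminate form.

Rewrite 0·∞ as a quotient (0/0 or ∞/∞ form), then apply L'Hôpital's rule:
  lim(x→0) 3·x·cot(4x) = 3/4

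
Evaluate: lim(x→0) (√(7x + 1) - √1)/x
This is a standard limit.

Factor or rationalize the expression:
  lim(x→0) (√(7x + 1) - √1)/x = 7/2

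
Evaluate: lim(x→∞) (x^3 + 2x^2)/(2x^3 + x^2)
This is an ∞/∞ indeterminate form.

Apply L'Hôpital's rule: differentiate numerator and denominator separately.
  f(x) = x^3 + 2·x^2   ⇒   f'(x) = 3·x^2 + 4·x
  g(x) = 2·x^3 + x^2   ⇒   g'(x) = 6·x^2 + 2·x
  lim(x→∞) f'(x)/g'(x) = lim(x→∞) (3·x^2 + 4·x)/(6·x^2 + 2·x)
  = 1/2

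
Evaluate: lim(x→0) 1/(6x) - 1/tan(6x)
This is an ∞-∞ indeterminate form.

Combine fractions or rationalize to convert ∞-∞ to 0/0 form:
  lim(x→0) 1/(6x) - 1/tan(6x) = 0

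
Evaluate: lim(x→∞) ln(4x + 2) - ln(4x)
This is an ∞-∞ indeterminate form.

Combine fractions or rationalize to convert ∞-∞ to 0/0 form:
  lim(x→∞) ln(4x + 2) - ln(4x) = 0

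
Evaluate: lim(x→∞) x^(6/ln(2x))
This is an exponential indeterminate form.

For exponential indeterminate forms, take the natural log:
  Let L = lim(x→∞) x^(6/ln(2x))
  Then ln(L) = lim(x→∞) [exponent × ln(base)]
  Evaluate using L'Hôpital or standard limits, then exponentiate.
  L = e^(6)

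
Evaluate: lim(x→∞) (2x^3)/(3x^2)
This is an ∞/∞ indeterminate form.

Apply L'Hôpital's rule: differentiate numerator and denominator separately.
  f(x) = 2·x^3   ⇒   f'(x) = 6·x^2
  g(x) = 3·x^2   ⇒   g'(x) = 6·x
  lim(x→∞) f'(x)/g'(x) = lim(x→∞) (6·x^2)/(6·x)
  = ∞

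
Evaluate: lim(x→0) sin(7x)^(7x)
This is an exponential indeterminate form.

For exponential indeterminate forms, take the natural log:
  Let L = lim(x→0) sin(7x)^(7x)
  Then ln(L) = lim(x→0) [exponent × ln(base)]
  Evaluate using L'Hôpital or standard limits, then exponentiate.
  L = 1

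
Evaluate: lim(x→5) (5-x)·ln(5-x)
This is a 0·∞ indeterminate form.

Rewrite 0·∞ as a quotient (0/0 or ∞/∞ form), then apply L'Hôpital's rule:
  lim(x→5) (5-x)·ln(5-x) = 0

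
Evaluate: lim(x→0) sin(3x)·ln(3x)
This is a 0·∞ indeterminate form.

Rewrite 0·∞ as a quotient (0/0 or ∞/∞ form), then apply L'Hôpital's rule:
  lim(x→0) sin(3x)·ln(3x) = 0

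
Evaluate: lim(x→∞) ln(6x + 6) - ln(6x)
This is an ∞-∞ indeterminate form.

Combine fractions or rationalize to convert ∞-∞ to 0/0 form:
  lim(x→∞) ln(6x + 6) - ln(6x) = 0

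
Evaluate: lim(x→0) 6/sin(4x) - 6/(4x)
This is an ∞-∞ indeterminate form.

Combine fractions or rationalize to convert ∞-∞ to 0/0 form:
  lim(x→0) 6/sin(4x) - 6/(4x) = 0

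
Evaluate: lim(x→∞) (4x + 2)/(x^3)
This is an ∞/∞ indeterminate form.

Apply L'Hôpital's rule: differentiate numerator and denominator separately.
  f(x) = 4·x + 2   ⇒   f'(x) = 4
  g(x) = x^3   ⇒   g'(x) = 3·x^2
  lim(x→∞) f'(x)/g'(x) = lim(x→∞) (4)/(3·x^2)
  = 0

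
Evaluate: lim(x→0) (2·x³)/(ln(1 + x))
This is a 0/0 indeterminate form.

Apply L'Hôpital's rule: differentiate numerator and denominator separately.
  f(x) = 2·x^3   ⇒   f'(x) = 6·x^2
  g(x) = ln(x + 1)   ⇒   g'(x) = 1/(x + 1)
  lim(x→0) f'(x)/g'(x) = lim(x→0) (6·x^2)/(1/(x + 1))
  = 0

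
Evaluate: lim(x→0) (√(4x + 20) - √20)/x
This is a standard limit.

Factor or rationalize the expression:
  lim(x→0) (√(4x + 20) - √20)/x = sqrt(5)/5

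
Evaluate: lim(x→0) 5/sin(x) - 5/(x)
This is an ∞-∞ indeterminate form.

Combine fractions or rationalize to convert ∞-∞ to 0/0 form:
  lim(x→0) 5/sin(x) - 5/(x) = 0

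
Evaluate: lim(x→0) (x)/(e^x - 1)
This is a 0/0 indeterminate form.

Apply L'Hôpital's rule: differentiate numerator and denominator separately.
  f(x) = x   ⇒   f'(x) = 1
  g(x) = e^(x) - 1   ⇒   g'(x) = e^(x)
  lim(x→0) f'(x)/g'(x) = lim(x→0) (1)/(e^(x))
  = 1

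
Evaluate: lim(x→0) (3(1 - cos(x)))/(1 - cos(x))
This is a 0/0 indeterminate form.

Apply L'Hôpital's rule: differentiate numerator and denominator separately.
  f(x) = 3 - 3·cos(x)   ⇒   f'(x) = 3·sin(x)
  g(x) = 1 - cos(x)   ⇒   g'(x) = sin(x)
  lim(x→0) f'(x)/g'(x) = lim(x→0) (3·sin(x))/(sin(x))
  = 3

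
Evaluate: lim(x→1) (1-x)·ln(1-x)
This is a 0·∞ indeterminate form.

Rewrite 0·∞ as a quotient (0/0 or ∞/∞ form), then apply L'Hôpital's rule:
  lim(x→1) (1-x)·ln(1-x) = 0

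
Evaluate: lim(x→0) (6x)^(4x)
This is an exponential indeterminate form.

For exponential indeterminate forms, take the natural log:
  Let L = lim(x→0) (6x)^(4x)
  Then ln(L) = lim(x→0) [exponent × ln(base)]
  Evaluate using L'Hôpital or standard limits, then exponentiate.
  L = 1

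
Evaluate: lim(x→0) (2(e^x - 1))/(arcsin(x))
This is a 0/0 indeterminate form.

Apply L'Hôpital's rule: differentiate numerator and denominator separately.
  f(x) = 2·e^(x) - 2   ⇒   f'(x) = 2·e^(x)
  g(x) = asin(x)   ⇒   g'(x) = 1/sqrt(1 - x^2)
  lim(x→0) f'(x)/g'(x) = lim(x→0) (2·e^(x))/(1/sqrt(1 - x^2))
  = 2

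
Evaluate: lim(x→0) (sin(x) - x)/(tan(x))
This is a 0/0 indeterminate form.

Apply L'Hôpital's rule: differentiate numerator and denominator separately.
  f(x) = -x + sin(x)   ⇒   f'(x) = cos(x) - 1
  g(x) = tan(x)   ⇒   g'(x) = tan(x)^2 + 1
  lim(x→0) f'(x)/g'(x) = lim(x→0) (cos(x) - 1)/(tan(x)^2 + 1)
  = 0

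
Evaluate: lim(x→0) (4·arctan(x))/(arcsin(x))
This is a 0/0 indeterminate form.

Apply L'Hôpital's rule: differentiate numerator and denominator separately.
  f(x) = 4·atan(x)   ⇒   f'(x) = 4/(x^2 + 1)
  g(x) = asin(x)   ⇒   g'(x) = 1/sqrt(1 - x^2)
  lim(x→0) f'(x)/g'(x) = lim(x→0) (4/(x^2 + 1))/(1/sqrt(1 - x^2))
  = 4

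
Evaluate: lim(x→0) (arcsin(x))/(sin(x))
This is a 0/0 indeterminate form.

Apply L'Hôpital's rule: differentiate numerator and denominator separately.
  f(x) = asin(x)   ⇒   f'(x) = 1/sqrt(1 - x^2)
  g(x) = sin(x)   ⇒   g'(x) = cos(x)
  lim(x→0) f'(x)/g'(x) = lim(x→0) (1/sqrt(1 - x^2))/(cos(x))
  = 1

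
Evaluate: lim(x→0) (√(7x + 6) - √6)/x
This is a standard limit.

Factor or rationalize the expression:
  lim(x→0) (√(7x + 6) - √6)/x = 7·sqrt(6)/12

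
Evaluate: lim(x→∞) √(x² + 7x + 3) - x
This is an ∞-∞ indeterminate form.

Combine fractions or rationalize to convert ∞-∞ to 0/0 form:
  lim(x→∞) √(x² + 7x + 3) - x = 7/2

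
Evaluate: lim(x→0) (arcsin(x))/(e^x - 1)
This is a 0/0 indeterminate form.

Apply L'Hôpital's rule: differentiate numerator and denominator separately.
  f(x) = asin(x)   ⇒   f'(x) = 1/sqrt(1 - x^2)
  g(x) = e^(x) - 1   ⇒   g'(x) = e^(x)
  lim(x→0) f'(x)/g'(x) = lim(x→0) (1/sqrt(1 - x^2))/(e^(x))
  = 1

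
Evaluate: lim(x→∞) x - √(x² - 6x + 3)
This is an ∞-∞ indeterminate form.

Combine fractions or rationalize to convert ∞-∞ to 0/0 form:
  lim(x→∞) x - √(x² - 6x + 3) = 3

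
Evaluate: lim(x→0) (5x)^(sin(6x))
This is an exponential indeterminate form.

For exponential indeterminate forms, take the natural log:
  Let L = lim(x→0) (5x)^(sin(6x))
  Then ln(L) = lim(x→0) [exponent × ln(base)]
  Evaluate using L'Hôpital or standard limits, then exponentiate.
  L = 1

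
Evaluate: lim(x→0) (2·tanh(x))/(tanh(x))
This is a 0/0 indeterminate form.

Apply L'Hôpital's rule: differentiate numerator and denominator separately.
  f(x) = 2·tanh(x)   ⇒   f'(x) = 2 - 2·tanh(x)^2
  g(x) = tanh(x)   ⇒   g'(x) = 1 - tanh(x)^2
  lim(x→0) f'(x)/g'(x) = lim(x→0) (2 - 2·tanh(x)^2)/(1 - tanh(x)^2)
  = 2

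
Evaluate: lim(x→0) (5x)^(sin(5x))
This is an exponential indeterminate form.

For exponential indeterminate forms, take the natural log:
  Let L = lim(x→0) (5x)^(sin(5x))
  Then ln(L) = lim(x→0) [exponent × ln(base)]
  Evaluate using L'Hôpital or standard limits, then exponentiate.
  L = 1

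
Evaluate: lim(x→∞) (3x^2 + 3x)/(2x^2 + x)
This is an ∞/∞ indeterminate form.

Apply L'Hôpital's rule: differentiate numerator and denominator separately.
  f(x) = 3·x^2 + 3·x   ⇒   f'(x) = 6·x + 3
  g(x) = 2·x^2 + x   ⇒   g'(x) = 4·x + 1
  lim(x→∞) f'(x)/g'(x) = lim(x→∞) (6·x + 3)/(4·x + 1)
  = 3/2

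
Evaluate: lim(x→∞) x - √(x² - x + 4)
This is an ∞-∞ indeterminate form.

Combine fractions or rationalize to convert ∞-∞ to 0/0 form:
  lim(x→∞) x - √(x² - x + 4) = 1/2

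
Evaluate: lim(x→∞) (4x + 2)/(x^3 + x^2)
This is an ∞/∞ indeterminate form.

Apply L'Hôpital's rule: differentiate numerator and denominator separately.
  f(x) = 4·x + 2   ⇒   f'(x) = 4
  g(x) = x^3 + x^2   ⇒   g'(x) = 3·x^2 + 2·x
  lim(x→∞) f'(x)/g'(x) = lim(x→∞) (4)/(3·x^2 + 2·x)
  = 0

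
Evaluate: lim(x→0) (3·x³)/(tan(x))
This is a 0/0 indeterminate form.

Apply L'Hôpital's rule: differentiate numerator and denominator separately.
  f(x) = 3·x^3   ⇒   f'(x) = 9·x^2
  g(x) = tan(x)   ⇒   g'(x) = tan(x)^2 + 1
  lim(x→0) f'(x)/g'(x) = lim(x→0) (9·x^2)/(tan(x)^2 + 1)
  = 0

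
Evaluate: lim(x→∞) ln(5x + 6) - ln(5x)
This is an ∞-∞ indeterminate form.

Combine fractions or rationalize to convert ∞-∞ to 0/0 form:
  lim(x→∞) ln(5x + 6) - ln(5x) = 0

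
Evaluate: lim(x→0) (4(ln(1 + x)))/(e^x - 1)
This is a 0/0 indeterminate form.

Apply L'Hôpital's rule: differentiate numerator and denominator separately.
  f(x) = 4·ln(x + 1)   ⇒   f'(x) = 4/(x + 1)
  g(x) = e^(x) - 1   ⇒   g'(x) = e^(x)
  lim(x→0) f'(x)/g'(x) = lim(x→0) (4/(x + 1))/(e^(x))
  = 4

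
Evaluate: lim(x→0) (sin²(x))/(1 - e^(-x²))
This is a 0/0 indeterminate form.

Apply L'Hôpital's rule: differentiate numerator and denominator separately.
  f(x) = sin(x)^2   ⇒   f'(x) = 2·sin(x)·cos(x)
  g(x) = 1 - e^(-x^2)   ⇒   g'(x) = 2·x·e^(-x^2)
  lim(x→0) f'(x)/g'(x) = lim(x→0) (2·sin(x)·cos(x))/(2·x·e^(-x^2))
  = 1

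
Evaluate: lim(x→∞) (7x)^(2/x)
This is an exponential indeterminate form.

For exponential indeterminate forms, take the natural log:
  Let L = lim(x→∞) (7x)^(2/x)
  Then ln(L) = lim(x→∞) [exponent × ln(base)]
  Evaluate using L'Hôpital or standard limits, then exponentiate.
  L = 1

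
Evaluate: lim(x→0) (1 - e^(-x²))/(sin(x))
This is a 0/0 indeterminate form.

Apply L'Hôpital's rule: differentiate numerator and denominator separately.
  f(x) = 1 - e^(-x^2)   ⇒   f'(x) = 2·x·e^(-x^2)
  g(x) = sin(x)   ⇒   g'(x) = cos(x)
  lim(x→0) f'(x)/g'(x) = lim(x→0) (2·x·e^(-x^2))/(cos(x))
  = 0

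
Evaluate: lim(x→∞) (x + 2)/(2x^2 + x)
This is an ∞/∞ indeterminate form.

Apply L'Hôpital's rule: differentiate numerator and denominator separately.
  f(x) = x + 2   ⇒   f'(x) = 1
  g(x) = 2·x^2 + x   ⇒   g'(x) = 4·x + 1
  lim(x→∞) f'(x)/g'(x) = lim(x→∞) (1)/(4·x + 1)
  = 0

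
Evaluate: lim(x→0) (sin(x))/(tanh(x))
This is a 0/0 indeterminate form.

Apply L'Hôpital's rule: differentiate numerator and denominator separately.
  f(x) = sin(x)   ⇒   f'(x) = cos(x)
  g(x) = tanh(x)   ⇒   g'(x) = 1 - tanh(x)^2
  lim(x→0) f'(x)/g'(x) = lim(x→0) (cos(x))/(1 - tanh(x)^2)
  = 1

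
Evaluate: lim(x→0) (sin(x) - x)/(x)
This is a 0/0 indeterminate form.

Apply L'Hôpital's rule: differentiate numerator and denominator separately.
  f(x) = -x + sin(x)   ⇒   f'(x) = cos(x) - 1
  g(x) = x   ⇒   g'(x) = 1
  lim(x→0) f'(x)/g'(x) = lim(x→0) (cos(x) - 1)/(1)
  = 0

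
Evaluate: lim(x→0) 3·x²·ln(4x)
This is a 0·∞ indeterminate form.

Rewrite 0·∞ as a quotient (0/0 or ∞/∞ form), then apply L'Hôpital's rule:
  lim(x→0) 3·x²·ln(4x) = 0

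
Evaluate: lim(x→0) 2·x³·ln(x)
This is a 0·∞ indeterminate form.

Rewrite 0·∞ as a quotient (0/0 or ∞/∞ form), then apply L'Hôpital's rule:
  lim(x→0) 2·x³·ln(x) = 0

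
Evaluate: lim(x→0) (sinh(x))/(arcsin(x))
This is a 0/0 indeterminate form.

Apply L'Hôpital's rule: differentiate numerator and denominator separately.
  f(x) = sinh(x)   ⇒   f'(x) = cosh(x)
  g(x) = asin(x)   ⇒   g'(x) = 1/sqrt(1 - x^2)
  lim(x→0) f'(x)/g'(x) = lim(x→0) (cosh(x))/(1/sqrt(1 - x^2))
  = 1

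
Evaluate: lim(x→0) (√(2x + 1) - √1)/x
This is a standard limit.

Factor or rationalize the expression:
  lim(x→0) (√(2x + 1) - √1)/x = 1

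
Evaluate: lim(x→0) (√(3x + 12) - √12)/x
This is a standard limit.

Factor or rationalize the expression:
  lim(x→0) (√(3x + 12) - √12)/x = sqrt(3)/4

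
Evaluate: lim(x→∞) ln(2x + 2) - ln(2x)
This is an ∞-∞ indeterminate form.

Combine fractions or rationalize to convert ∞-∞ to 0/0 form:
  lim(x→∞) ln(2x + 2) - ln(2x) = 0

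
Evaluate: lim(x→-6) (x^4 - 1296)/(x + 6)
This is a standard limit.

Factor or rationalize the expression:
  lim(x→-6) (x^4 - 1296)/(x + 6) = -864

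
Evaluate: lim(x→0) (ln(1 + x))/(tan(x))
This is a 0/0 indeterminate form.

Apply L'Hôpital's rule: differentiate numerator and denominator separately.
  f(x) = ln(x + 1)   ⇒   f'(x) = 1/(x + 1)
  g(x) = tan(x)   ⇒   g'(x) = tan(x)^2 + 1
  lim(x→0) f'(x)/g'(x) = lim(x→0) (1/(x + 1))/(tan(x)^2 + 1)
  = 1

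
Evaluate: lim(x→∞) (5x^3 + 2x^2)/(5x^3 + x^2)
This is an ∞/∞ indeterminate form.

Apply L'Hôpital's rule: differentiate numerator and denominator separately.
  f(x) = 5·x^3 + 2·x^2   ⇒   f'(x) = 15·x^2 + 4·x
  g(x) = 5·x^3 + x^2   ⇒   g'(x) = 15·x^2 + 2·x
  lim(x→∞) f'(x)/g'(x) = lim(x→∞) (15·x^2 + 4·x)/(15·x^2 + 2·x)
  = 1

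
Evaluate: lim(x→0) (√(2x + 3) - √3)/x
This is a standard limit.

Factor or rationalize the expression:
  lim(x→0) (√(2x + 3) - √3)/x = sqrt(3)/3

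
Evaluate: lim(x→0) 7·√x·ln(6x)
This is a 0·∞ indeterminate form.

Rewrite 0·∞ as a quotient (0/0 or ∞/∞ form), then apply L'Hôpital's rule:
  lim(x→0) 7·√x·ln(6x) = 0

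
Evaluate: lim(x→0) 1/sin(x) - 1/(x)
This is an ∞-∞ indeterminate form.

Combine fractions or rationalize to convert ∞-∞ to 0/0 form:
  lim(x→0) 1/sin(x) - 1/(x) = 0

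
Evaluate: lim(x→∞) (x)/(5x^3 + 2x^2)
This is an ∞/∞ indeterminate form.

Apply L'Hôpital's rule: differentiate numerator and denominator separately.
  f(x) = x   ⇒   f'(x) = 1
  g(x) = 5·x^3 + 2·x^2   ⇒   g'(x) = 15·x^2 + 4·x
  lim(x→∞) f'(x)/g'(x) = lim(x→∞) (1)/(15·x^2 + 4·x)
  = 0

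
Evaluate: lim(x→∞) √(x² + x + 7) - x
This is an ∞-∞ indeterminate form.

Combine fractions or rationalize to convert ∞-∞ to 0/0 form:
  lim(x→∞) √(x² + x + 7) - x = 1/2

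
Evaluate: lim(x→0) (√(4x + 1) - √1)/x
This is a standard limit.

Factor or rationalize the expression:
  lim(x→0) (√(4x + 1) - √1)/x = 2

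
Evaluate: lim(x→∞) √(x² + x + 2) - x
This is an ∞-∞ indeterminate form.

Combine fractions or rationalize to convert ∞-∞ to 0/0 form:
  lim(x→∞) √(x² + x + 2) - x = 1/2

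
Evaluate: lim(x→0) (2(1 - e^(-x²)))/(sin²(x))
This is a 0/0 indeterminate form.

Apply L'Hôpital's rule: differentiate numerator and denominator separately.
  f(x) = 2 - 2·e^(-x^2)   ⇒   f'(x) = 4·x·e^(-x^2)
  g(x) = sin(x)^2   ⇒   g'(x) = 2·sin(x)·cos(x)
  lim(x→0) f'(x)/g'(x) = lim(x→0) (4·x·e^(-x^2))/(2·sin(x)·cos(x))
  = 2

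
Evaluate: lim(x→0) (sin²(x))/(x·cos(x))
This is a 0/0 indeterminate form.

Apply L'Hôpital's rule: differentiate numerator and denominator separately.
  f(x) = sin(x)^2   ⇒   f'(x) = 2·sin(x)·cos(x)
  g(x) = x·cos(x)   ⇒   g'(x) = -x·sin(x) + cos(x)
  lim(x→0) f'(x)/g'(x) = lim(x→0) (2·sin(x)·cos(x))/(-x·sin(x) + cos(x))
  = 0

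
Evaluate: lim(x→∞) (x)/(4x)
This is an ∞/∞ indeterminate form.

Apply L'Hôpital's rule: differentiate numerator and denominator separately.
  f(x) = x   ⇒   f'(x) = 1
  g(x) = 4·x   ⇒   g'(x) = 4
  lim(x→∞) f'(x)/g'(x) = lim(x→∞) (1)/(4)
  = 1/4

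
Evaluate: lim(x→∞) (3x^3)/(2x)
This is an ∞/∞ indeterminate form.

Apply L'Hôpital's rule: differentiate numerator and denominator separately.
  f(x) = 3·x^3   ⇒   f'(x) = 9·x^2
  g(x) = 2·x   ⇒   g'(x) = 2
  lim(x→∞) f'(x)/g'(x) = lim(x→∞) (9·x^2)/(2)
  = ∞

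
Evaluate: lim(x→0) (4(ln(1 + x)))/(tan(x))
This is a 0/0 indeterminate form.

Apply L'Hôpital's rule: differentiate numerator and denominator separately.
  f(x) = 4·ln(x + 1)   ⇒   f'(x) = 4/(x + 1)
  g(x) = tan(x)   ⇒   g'(x) = tan(x)^2 + 1
  lim(x→0) f'(x)/g'(x) = lim(x→0) (4/(x + 1))/(tan(x)^2 + 1)
  = 4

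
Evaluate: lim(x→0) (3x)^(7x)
This is an exponential indeterminate form.

For exponential indeterminate forms, take the natural log:
  Let L = lim(x→0) (3x)^(7x)
  Then ln(L) = lim(x→0) [exponent × ln(base)]
  Evaluate using L'Hôpital or standard limits, then exponentiate.
  L = 1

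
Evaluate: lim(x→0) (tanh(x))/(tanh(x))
This is a 0/0 indeterminate form.

Apply L'Hôpital's rule: differentiate numerator and denominator separately.
  f(x) = tanh(x)   ⇒   f'(x) = 1 - tanh(x)^2
  g(x) = tanh(x)   ⇒   g'(x) = 1 - tanh(x)^2
  lim(x→0) f'(x)/g'(x) = lim(x→0) (1 - tanh(x)^2)/(1 - tanh(x)^2)
  = 1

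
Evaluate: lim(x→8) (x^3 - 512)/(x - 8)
This is a standard limit.

Factor or rationalize the expression:
  lim(x→8) (x^3 - 512)/(x - 8) = 192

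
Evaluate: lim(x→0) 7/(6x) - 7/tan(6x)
This is an ∞-∞ indeterminate form.

Combine fractions or rationalize to convert ∞-∞ to 0/0 form:
  lim(x→0) 7/(6x) - 7/tan(6x) = 0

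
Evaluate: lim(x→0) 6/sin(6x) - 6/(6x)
This is an ∞-∞ indeterminate form.

Combine fractions or rationalize to convert ∞-∞ to 0/0 form:
  lim(x→0) 6/sin(6x) - 6/(6x) = 0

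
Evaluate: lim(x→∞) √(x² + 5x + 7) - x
This is an ∞-∞ indeterminate form.

Combine fractions or rationalize to convert ∞-∞ to 0/0 form:
  lim(x→∞) √(x² + 5x + 7) - x = 5/2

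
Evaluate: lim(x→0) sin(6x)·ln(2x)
This is a 0·∞ indeterminate form.

Rewrite 0·∞ as a quotient (0/0 or ∞/∞ form), then apply L'Hôpital's rule:
  lim(x→0) sin(6x)·ln(2x) = 0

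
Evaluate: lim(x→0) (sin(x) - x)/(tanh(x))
This is a 0/0 indeterminate form.

Apply L'Hôpital's rule: differentiate numerator and denominator separately.
  f(x) = -x + sin(x)   ⇒   f'(x) = cos(x) - 1
  g(x) = tanh(x)   ⇒   g'(x) = 1 - tanh(x)^2
  lim(x→0) f'(x)/g'(x) = lim(x→0) (cos(x) - 1)/(1 - tanh(x)^2)
  = 0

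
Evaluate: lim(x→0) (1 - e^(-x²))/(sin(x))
This is a 0/0 indeterminate form.

Apply L'Hôpital's rule: differentiate numerator and denominator separately.
  f(x) = 1 - e^(-x^2)   ⇒   f'(x) = 2·x·e^(-x^2)
  g(x) = sin(x)   ⇒   g'(x) = cos(x)
  lim(x→0) f'(x)/g'(x) = lim(x→0) (2·x·e^(-x^2))/(cos(x))
  = 0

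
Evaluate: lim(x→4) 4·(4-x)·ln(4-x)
This is a 0·∞ indeterminate form.

Rewrite 0·∞ as a quotient (0/0 or ∞/∞ form), then apply L'Hôpital's rule:
  lim(x→4) 4·(4-x)·ln(4-x) = 0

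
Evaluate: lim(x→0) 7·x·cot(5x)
This is a 0·∞ indeterminate form.

Rewrite 0·∞ as a quotient (0/0 or ∞/∞ form), then apply L'Hôpital's rule:
  lim(x→0) 7·x·cot(5x) = 7/5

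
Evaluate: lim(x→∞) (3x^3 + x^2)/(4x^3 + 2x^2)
This is an ∞/∞ indeterminate form.

Apply L'Hôpital's rule: differentiate numerator and denominator separately.
  f(x) = 3·x^3 + x^2   ⇒   f'(x) = 9·x^2 + 2·x
  g(x) = 4·x^3 + 2·x^2   ⇒   g'(x) = 12·x^2 + 4·x
  lim(x→∞) f'(x)/g'(x) = lim(x→∞) (9·x^2 + 2·x)/(12·x^2 + 4·x)
  = 3/4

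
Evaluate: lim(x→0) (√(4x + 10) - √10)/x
This is a standard limit.

Factor or rationalize the expression:
  lim(x→0) (√(4x + 10) - √10)/x = sqrt(10)/5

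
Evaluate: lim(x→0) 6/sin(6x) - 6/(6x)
This is an ∞-∞ indeterminate form.

Combine fractions or rationalize to convert ∞-∞ to 0/0 form:
  lim(x→0) 6/sin(6x) - 6/(6x) = 0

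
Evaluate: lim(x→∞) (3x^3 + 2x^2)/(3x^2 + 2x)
This is an ∞/∞ indeterminate form.

Apply L'Hôpital's rule: differentiate numerator and denominator separately.
  f(x) = 3·x^3 + 2·x^2   ⇒   f'(x) = 9·x^2 + 4·x
  g(x) = 3·x^2 + 2·x   ⇒   g'(x) = 6·x + 2
  lim(x→∞) f'(x)/g'(x) = lim(x→∞) (9·x^2 + 4·x)/(6·x + 2)
  = ∞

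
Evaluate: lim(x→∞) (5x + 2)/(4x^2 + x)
This is an ∞/∞ indeterminate form.

Apply L'Hôpital's rule: differentiate numerator and denominator separately.
  f(x) = 5·x + 2   ⇒   f'(x) = 5
  g(x) = 4·x^2 + x   ⇒   g'(x) = 8·x + 1
  lim(x→∞) f'(x)/g'(x) = lim(x→∞) (5)/(8·x + 1)
  = 0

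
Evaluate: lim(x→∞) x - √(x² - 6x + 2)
This is an ∞-∞ indeterminate form.

Combine fractions or rationalize to convert ∞-∞ to 0/0 form:
  lim(x→∞) x - √(x² - 6x + 2) = 3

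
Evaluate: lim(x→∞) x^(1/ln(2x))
This is an exponential indeterminate form.

For exponential indeterminate forms, take the natural log:
  Let L = lim(x→∞) x^(1/ln(2x))
  Then ln(L) = lim(x→∞) [exponent × ln(base)]
  Evaluate using L'Hôpital or standard limits, then exponentiate.
  L = e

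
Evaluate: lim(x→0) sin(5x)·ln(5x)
This is a 0·∞ indeterminate form.

Rewrite 0·∞ as a quotient (0/0 or ∞/∞ form), then apply L'Hôpital's rule:
  lim(x→0) sin(5x)·ln(5x) = 0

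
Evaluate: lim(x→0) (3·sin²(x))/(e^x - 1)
This is a 0/0 indeterminate form.

Apply L'Hôpital's rule: differentiate numerator and denominator separately.
  f(x) = 3·sin(x)^2   ⇒   f'(x) = 6·sin(x)·cos(x)
  g(x) = e^(x) - 1   ⇒   g'(x) = e^(x)
  lim(x→0) f'(x)/g'(x) = lim(x→0) (6·sin(x)·cos(x))/(e^(x))
  = 0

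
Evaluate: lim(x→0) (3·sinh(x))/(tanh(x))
This is a 0/0 indeterminate form.

Apply L'Hôpital's rule: differentiate numerator and denominator separately.
  f(x) = 3·sinh(x)   ⇒   f'(x) = 3·cosh(x)
  g(x) = tanh(x)   ⇒   g'(x) = 1 - tanh(x)^2
  lim(x→0) f'(x)/g'(x) = lim(x→0) (3·cosh(x))/(1 - tanh(x)^2)
  = 3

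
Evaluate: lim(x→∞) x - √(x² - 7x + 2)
This is an ∞-∞ indeterminate form.

Combine fractions or rationalize to convert ∞-∞ to 0/0 form:
  lim(x→∞) x - √(x² - 7x + 2) = 7/2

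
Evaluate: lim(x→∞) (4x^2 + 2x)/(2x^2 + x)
This is an ∞/∞ indeterminate form.

Apply L'Hôpital's rule: differentiate numerator and denominator separately.
  f(x) = 4·x^2 + 2·x   ⇒   f'(x) = 8·x + 2
  g(x) = 2·x^2 + x   ⇒   g'(x) = 4·x + 1
  lim(x→∞) f'(x)/g'(x) = lim(x→∞) (8·x + 2)/(4·x + 1)
  = 2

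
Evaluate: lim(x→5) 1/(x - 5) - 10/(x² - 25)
This is an ∞-∞ indeterminate form.

Combine fractions or rationalize to convert ∞-∞ to 0/0 form:
  lim(x→5) 1/(x - 5) - 10/(x² - 25) = 1/10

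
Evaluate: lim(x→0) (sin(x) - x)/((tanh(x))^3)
This is a 0/0 indeterminate form.

Apply L'Hôpital's rule: differentiate numerator and denominator separately.
  f(x) = -x + sin(x)   ⇒   f'(x) = cos(x) - 1
  g(x) = tanh(x)^3   ⇒   g'(x) = (3 - 3·tanh(x)^2)·tanh(x)^2
  lim(x→0) f'(x)/g'(x) = lim(x→0) (cos(x) - 1)/((3 - 3·tanh(x)^2)·tanh(x)^2)
  = -1/6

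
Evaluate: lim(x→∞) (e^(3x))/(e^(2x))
This is an ∞/∞ indeterminate form.

Apply L'Hôpital's rule: differentiate numerator and denominator separately.
  f(x) = e^(3·x)   ⇒   f'(x) = 3·e^(3·x)
  g(x) = e^(2·x)   ⇒   g'(x) = 2·e^(2·x)
  lim(x→∞) f'(x)/g'(x) = lim(x→∞) (3·e^(3·x))/(2·e^(2·x))
  = ∞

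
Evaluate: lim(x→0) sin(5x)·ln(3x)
This is a 0·∞ indeterminate form.

Rewrite 0·∞ as a quotient (0/0 or ∞/∞ form), then apply L'Hôpital's rule:
  lim(x→0) sin(5x)·ln(3x) = 0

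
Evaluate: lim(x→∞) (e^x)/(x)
This is an ∞/∞ indeterminate form.

Apply L'Hôpital's rule: differentiate numerator and denominator separately.
  f(x) = e^(x)   ⇒   f'(x) = e^(x)
  g(x) = x   ⇒   g'(x) = 1
  lim(x→∞) f'(x)/g'(x) = lim(x→∞) (e^(x))/(1)
  = ∞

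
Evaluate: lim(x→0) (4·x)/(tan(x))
This is a 0/0 indeterminate form.

Apply L'Hôpital's rule: differentiate numerator and denominator separately.
  f(x) = 4·x   ⇒   f'(x) = 4
  g(x) = tan(x)   ⇒   g'(x) = tan(x)^2 + 1
  lim(x→0) f'(x)/g'(x) = lim(x→0) (4)/(tan(x)^2 + 1)
  = 4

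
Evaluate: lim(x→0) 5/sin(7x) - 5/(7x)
This is an ∞-∞ indeterminate form.

Combine fractions or rationalize to convert ∞-∞ to 0/0 form:
  lim(x→0) 5/sin(7x) - 5/(7x) = 0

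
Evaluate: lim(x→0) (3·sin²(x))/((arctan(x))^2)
This is a 0/0 indeterminate form.

Apply L'Hôpital's rule: differentiate numerator and denominator separately.
  f(x) = 3·sin(x)^2   ⇒   f'(x) = 6·sin(x)·cos(x)
  g(x) = atan(x)^2   ⇒   g'(x) = 2·atan(x)/(x^2 + 1)
  lim(x→0) f'(x)/g'(x) = lim(x→0) (6·sin(x)·cos(x))/(2·atan(x)/(x^2 + 1))
  = 3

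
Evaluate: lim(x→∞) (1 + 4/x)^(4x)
This is an exponential indeterminate form.

For exponential indeterminate forms, take the natural log:
  Let L = lim(x→∞) (1 + 4/x)^(4x)
  Then ln(L) = lim(x→∞) [exponent × ln(base)]
  Evaluate using L'Hôpital or standard limits, then exponentiate.
  L = e^(16)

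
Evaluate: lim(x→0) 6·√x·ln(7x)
This is a 0·∞ indeterminate form.

Rewrite 0·∞ as a quotient (0/0 or ∞/∞ form), then apply L'Hôpital's rule:
  lim(x→0) 6·√x·ln(7x) = 0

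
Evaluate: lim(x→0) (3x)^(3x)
This is an exponential indeterminate form.

For exponential indeterminate forms, take the natural log:
  Let L = lim(x→0) (3x)^(3x)
  Then ln(L) = lim(x→0) [exponent × ln(base)]
  Evaluate using L'Hôpital or standard limits, then exponentiate.
  L = 1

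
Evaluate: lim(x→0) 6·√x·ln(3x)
This is a 0·∞ indeterminate form.

Rewrite 0·∞ as a quotient (0/0 or ∞/∞ form), then apply L'Hôpital's rule:
  lim(x→0) 6·√x·ln(3x) = 0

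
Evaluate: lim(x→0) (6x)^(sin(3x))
This is an exponential indeterminate form.

For exponential indeterminate forms, take the natural log:
  Let L = lim(x→0) (6x)^(sin(3x))
  Then ln(L) = lim(x→0) [exponent × ln(base)]
  Evaluate using L'Hôpital or standard limits, then exponentiate.
  L = 1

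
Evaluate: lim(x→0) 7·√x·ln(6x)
This is a 0·∞ indeterminate form.

Rewrite 0·∞ as a quotient (0/0 or ∞/∞ form), then apply L'Hôpital's rule:
  lim(x→0) 7·√x·ln(6x) = 0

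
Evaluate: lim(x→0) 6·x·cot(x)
This is a 0·∞ indeterminate form.

Rewrite 0·∞ as a quotient (0/0 or ∞/∞ form), then apply L'Hôpital's rule:
  lim(x→0) 6·x·cot(x) = 6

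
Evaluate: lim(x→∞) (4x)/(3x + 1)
This is an ∞/∞ indeterminate form.

Apply L'Hôpital's rule: differentiate numerator and denominator separately.
  f(x) = 4·x   ⇒   f'(x) = 4
  g(x) = 3·x + 1   ⇒   g'(x) = 3
  lim(x→∞) f'(x)/g'(x) = lim(x→∞) (4)/(3)
  = 4/3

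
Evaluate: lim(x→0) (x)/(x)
This is a 0/0 indeterminate form.

Apply L'Hôpital's rule: differentiate numerator and denominator separately.
  f(x) = x   ⇒   f'(x) = 1
  g(x) = x   ⇒   g'(x) = 1
  lim(x→0) f'(x)/g'(x) = lim(x→0) (1)/(1)
  = 1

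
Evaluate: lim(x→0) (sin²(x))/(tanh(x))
This is a 0/0 indeterminate form.

Apply L'Hôpital's rule: differentiate numerator and denominator separately.
  f(x) = sin(x)^2   ⇒   f'(x) = 2·sin(x)·cos(x)
  g(x) = tanh(x)   ⇒   g'(x) = 1 - tanh(x)^2
  lim(x→0) f'(x)/g'(x) = lim(x→0) (2·sin(x)·cos(x))/(1 - tanh(x)^2)
  = 0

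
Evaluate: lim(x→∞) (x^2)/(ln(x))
This is an ∞/∞ indeterminate form.

Apply L'Hôpital's rule: differentiate numerator and denominator separately.
  f(x) = x^2   ⇒   f'(x) = 2·x
  g(x) = ln(x)   ⇒   g'(x) = 1/x
  lim(x→∞) f'(x)/g'(x) = lim(x→∞) (2·x)/(1/x)
  = ∞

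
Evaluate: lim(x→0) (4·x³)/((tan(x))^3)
This is a 0/0 indeterminate form.

Apply L'Hôpital's rule: differentiate numerator and denominator separately.
  f(x) = 4·x^3   ⇒   f'(x) = 12·x^2
  g(x) = tan(x)^3   ⇒   g'(x) = (3·tan(x)^2 + 3)·tan(x)^2
  lim(x→0) f'(x)/g'(x) = lim(x→0) (12·x^2)/((3·tan(x)^2 + 3)·tan(x)^2)
  = 4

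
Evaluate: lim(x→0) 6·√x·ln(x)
This is a 0·∞ indeterminate form.

Rewrite 0·∞ as a quotient (0/0 or ∞/∞ form), then apply L'Hôpital's rule:
  lim(x→0) 6·√x·ln(x) = 0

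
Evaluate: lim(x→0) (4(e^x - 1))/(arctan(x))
This is a 0/0 indeterminate form.

Apply L'Hôpital's rule: differentiate numerator and denominator separately.
  f(x) = 4·e^(x) - 4   ⇒   f'(x) = 4·e^(x)
  g(x) = atan(x)   ⇒   g'(x) = 1/(x^2 + 1)
  lim(x→0) f'(x)/g'(x) = lim(x→0) (4·e^(x))/(1/(x^2 + 1))
  = 4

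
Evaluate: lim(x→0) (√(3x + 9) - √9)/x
This is a standard limit.

Factor or rationalize the expression:
  lim(x→0) (√(3x + 9) - √9)/x = 1/2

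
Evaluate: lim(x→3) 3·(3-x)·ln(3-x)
This is a 0·∞ indeterminate form.

Rewrite 0·∞ as a quotient (0/0 or ∞/∞ form), then apply L'Hôpital's rule:
  lim(x→3) 3·(3-x)·ln(3-x) = 0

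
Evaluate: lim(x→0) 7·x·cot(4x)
This is a 0·∞ indeterminate form.

Rewrite 0·∞ as a quotient (0/0 or ∞/∞ form), then apply L'Hôpital's rule:
  lim(x→0) 7·x·cot(4x) = 7/4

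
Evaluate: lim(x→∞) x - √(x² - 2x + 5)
This is an ∞-∞ indeterminate form.

Combine fractions or rationalize to convert ∞-∞ to 0/0 form:
  lim(x→∞) x - √(x² - 2x + 5) = 1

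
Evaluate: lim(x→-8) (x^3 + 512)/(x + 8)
This is a standard limit.

Factor or rationalize the expression:
  lim(x→-8) (x^3 + 512)/(x + 8) = 192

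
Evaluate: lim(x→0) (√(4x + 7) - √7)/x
This is a standard limit.

Factor or rationalize the expression:
  lim(x→0) (√(4x + 7) - √7)/x = 2·sqrt(7)/7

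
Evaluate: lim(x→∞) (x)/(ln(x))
This is an ∞/∞ indeterminate form.

Apply L'Hôpital's rule: differentiate numerator and denominator separately.
  f(x) = x   ⇒   f'(x) = 1
  g(x) = ln(x)   ⇒   g'(x) = 1/x
  lim(x→∞) f'(x)/g'(x) = lim(x→∞) (1)/(1/x)
  = ∞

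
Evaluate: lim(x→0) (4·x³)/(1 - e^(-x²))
This is a 0/0 indeterminate form.

Apply L'Hôpital's rule: differentiate numerator and denominator separately.
  f(x) = 4·x^3   ⇒   f'(x) = 12·x^2
  g(x) = 1 - e^(-x^2)   ⇒   g'(x) = 2·x·e^(-x^2)
  lim(x→0) f'(x)/g'(x) = lim(x→0) (12·x^2)/(2·x·e^(-x^2))
  = 0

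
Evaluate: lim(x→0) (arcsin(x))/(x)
This is a 0/0 indeterminate form.

Apply L'Hôpital's rule: differentiate numerator and denominator separately.
  f(x) = asin(x)   ⇒   f'(x) = 1/sqrt(1 - x^2)
  g(x) = x   ⇒   g'(x) = 1
  lim(x→0) f'(x)/g'(x) = lim(x→0) (1/sqrt(1 - x^2))/(1)
  = 1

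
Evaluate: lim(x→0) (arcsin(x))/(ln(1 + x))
This is a 0/0 indeterminate form.

Apply L'Hôpital's rule: differentiate numerator and denominator separately.
  f(x) = asin(x)   ⇒   f'(x) = 1/sqrt(1 - x^2)
  g(x) = ln(x + 1)   ⇒   g'(x) = 1/(x + 1)
  lim(x→0) f'(x)/g'(x) = lim(x→0) (1/sqrt(1 - x^2))/(1/(x + 1))
  = 1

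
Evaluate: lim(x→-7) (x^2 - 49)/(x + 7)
This is a standard limit.

Factor or rationalize the expression:
  lim(x→-7) (x^2 - 49)/(x + 7) = -14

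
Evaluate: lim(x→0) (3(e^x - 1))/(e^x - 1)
This is a 0/0 indeterminate form.

Apply L'Hôpital's rule: differentiate numerator and denominator separately.
  f(x) = 3·e^(x) - 3   ⇒   f'(x) = 3·e^(x)
  g(x) = e^(x) - 1   ⇒   g'(x) = e^(x)
  lim(x→0) f'(x)/g'(x) = lim(x→0) (3·e^(x))/(e^(x))
  = 3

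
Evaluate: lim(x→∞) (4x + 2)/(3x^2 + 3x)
This is an ∞/∞ indeterminate form.

Apply L'Hôpital's rule: differentiate numerator and denominator separately.
  f(x) = 4·x + 2   ⇒   f'(x) = 4
  g(x) = 3·x^2 + 3·x   ⇒   g'(x) = 6·x + 3
  lim(x→∞) f'(x)/g'(x) = lim(x→∞) (4)/(6·x + 3)
  = 0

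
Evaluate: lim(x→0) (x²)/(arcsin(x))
This is a 0/0 indeterminate form.

Apply L'Hôpital's rule: differentiate numerator and denominator separately.
  f(x) = x^2   ⇒   f'(x) = 2·x
  g(x) = asin(x)   ⇒   g'(x) = 1/sqrt(1 - x^2)
  lim(x→0) f'(x)/g'(x) = lim(x→0) (2·x)/(1/sqrt(1 - x^2))
  = 0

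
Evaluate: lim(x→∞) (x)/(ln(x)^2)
This is an ∞/∞ indeterminate form.

Apply L'Hôpital's rule: differentiate numerator and denominator separately.
  f(x) = x   ⇒   f'(x) = 1
  g(x) = ln(x)^2   ⇒   g'(x) = 2·ln(x)/x
  lim(x→∞) f'(x)/g'(x) = lim(x→∞) (1)/(2·ln(x)/x)
  = ∞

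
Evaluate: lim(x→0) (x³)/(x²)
This is a 0/0 indeterminate form.

Apply L'Hôpital's rule: differentiate numerator and denominator separately.
  f(x) = x^3   ⇒   f'(x) = 3·x^2
  g(x) = x^2   ⇒   g'(x) = 2·x
  lim(x→0) f'(x)/g'(x) = lim(x→0) (3·x^2)/(2·x)
  = 0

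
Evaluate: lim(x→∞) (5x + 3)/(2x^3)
This is an ∞/∞ indeterminate form.

Apply L'Hôpital's rule: differentiate numerator and denominator separately.
  f(x) = 5·x + 3   ⇒   f'(x) = 5
  g(x) = 2·x^3   ⇒   g'(x) = 6·x^2
  lim(x→∞) f'(x)/g'(x) = lim(x→∞) (5)/(6·x^2)
  = 0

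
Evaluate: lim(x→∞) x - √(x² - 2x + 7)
This is an ∞-∞ indeterminate form.

Combine fractions or rationalize to convert ∞-∞ to 0/0 form:
  lim(x→∞) x - √(x² - 2x + 7) = 1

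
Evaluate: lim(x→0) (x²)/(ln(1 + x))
This is a 0/0 indeterminate form.

Apply L'Hôpital's rule: differentiate numerator and denominator separately.
  f(x) = x^2   ⇒   f'(x) = 2·x
  g(x) = ln(x + 1)   ⇒   g'(x) = 1/(x + 1)
  lim(x→0) f'(x)/g'(x) = lim(x→0) (2·x)/(1/(x + 1))
  = 0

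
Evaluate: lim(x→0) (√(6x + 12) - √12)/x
This is a standard limit.

Factor or rationalize the expression:
  lim(x→0) (√(6x + 12) - √12)/x = sqrt(3)/2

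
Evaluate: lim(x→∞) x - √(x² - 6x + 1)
This is an ∞-∞ indeterminate form.

Combine fractions or rationalize to convert ∞-∞ to 0/0 form:
  lim(x→∞) x - √(x² - 6x + 1) = 3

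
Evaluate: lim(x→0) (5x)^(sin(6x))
This is an exponential indeterminate form.

For exponential indeterminate forms, take the natural log:
  Let L = lim(x→0) (5x)^(sin(6x))
  Then ln(L) = lim(x→0) [exponent × ln(base)]
  Evaluate using L'Hôpital or standard limits, then exponentiate.
  L = 1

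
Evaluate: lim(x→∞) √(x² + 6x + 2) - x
This is an ∞-∞ indeterminate form.

Combine fractions or rationalize to convert ∞-∞ to 0/0 form:
  lim(x→∞) √(x² + 6x + 2) - x = 3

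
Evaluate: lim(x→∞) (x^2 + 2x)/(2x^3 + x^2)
This is an ∞/∞ indeterminate form.

Apply L'Hôpital's rule: differentiate numerator and denominator separately.
  f(x) = x^2 + 2·x   ⇒   f'(x) = 2·x + 2
  g(x) = 2·x^3 + x^2   ⇒   g'(x) = 6·x^2 + 2·x
  lim(x→∞) f'(x)/g'(x) = lim(x→∞) (2·x + 2)/(6·x^2 + 2·x)
  = 0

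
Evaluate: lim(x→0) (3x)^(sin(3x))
This is an exponential indeterminate form.

For exponential indeterminate forms, take the natural log:
  Let L = lim(x→0) (3x)^(sin(3x))
  Then ln(L) = lim(x→0) [exponent × ln(base)]
  Evaluate using L'Hôpital or standard limits, then exponentiate.
  L = 1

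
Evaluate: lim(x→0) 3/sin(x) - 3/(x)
This is an ∞-∞ indeterminate form.

Combine fractions or rationalize to convert ∞-∞ to 0/0 form:
  lim(x→0) 3/sin(x) - 3/(x) = 0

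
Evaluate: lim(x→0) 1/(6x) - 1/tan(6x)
This is an ∞-∞ indeterminate form.

Combine fractions or rationalize to convert ∞-∞ to 0/0 form:
  lim(x→0) 1/(6x) - 1/tan(6x) = 0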